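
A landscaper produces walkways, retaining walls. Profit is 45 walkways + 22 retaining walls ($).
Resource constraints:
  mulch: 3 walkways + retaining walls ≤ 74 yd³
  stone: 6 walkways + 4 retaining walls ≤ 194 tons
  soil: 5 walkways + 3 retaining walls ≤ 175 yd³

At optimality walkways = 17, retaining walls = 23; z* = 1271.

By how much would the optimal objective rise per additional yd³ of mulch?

8

Binding: mulch and stone. Non-binding: soil (21 unused).
Slack constraints have shadow price 0 (complementary slackness).
Dual feasibility on the basic columns requires 3·y_mulch + 6·y_stone = 45, 1·y_mulch + 4·y_stone = 22.
Solving: y_mulch = 8, y_stone = 3.5.
Shadow price of mulch = 8.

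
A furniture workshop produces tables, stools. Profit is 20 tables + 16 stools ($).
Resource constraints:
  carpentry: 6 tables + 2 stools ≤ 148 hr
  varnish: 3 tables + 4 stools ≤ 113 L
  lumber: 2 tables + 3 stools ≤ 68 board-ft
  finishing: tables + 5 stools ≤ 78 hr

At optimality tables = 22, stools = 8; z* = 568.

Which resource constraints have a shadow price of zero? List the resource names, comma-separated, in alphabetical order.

finishing, varnish

carpentry: 148/148 (binding)
varnish: 98/113 (slack 15)
lumber: 68/68 (binding)
finishing: 62/78 (slack 16)
By complementary slackness, a constraint with positive slack has shadow price 0 → finishing, varnish.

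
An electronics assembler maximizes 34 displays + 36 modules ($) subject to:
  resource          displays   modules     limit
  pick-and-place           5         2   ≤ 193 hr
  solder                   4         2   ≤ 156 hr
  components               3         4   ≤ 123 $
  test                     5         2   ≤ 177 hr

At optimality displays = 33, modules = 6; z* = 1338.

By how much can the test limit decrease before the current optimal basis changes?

Binding constraints: components, test. The basis is B = [[3,4],[5,2]] with det -14.
Per unit decrease in test, x* moves by d = (-0.2857, 0.2143).
The basis stays optimal until displays reaches 0; allowable decrease = 115.5 hr.

115.5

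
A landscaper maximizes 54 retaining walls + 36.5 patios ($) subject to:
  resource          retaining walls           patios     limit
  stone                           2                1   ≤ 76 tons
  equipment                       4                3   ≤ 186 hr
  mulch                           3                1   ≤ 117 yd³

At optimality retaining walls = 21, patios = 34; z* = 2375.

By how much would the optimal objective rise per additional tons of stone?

Check each constraint at x*: stone 76/76 (tight); equipment 186/186 (tight); mulch 97/117 (slack 20).
Slack constraints have shadow price 0 (complementary slackness).
Dual feasibility on the basic columns requires 2·y_stone + 4·y_equipment = 54, 1·y_stone + 3·y_equipment = 36.5.
→ y_stone = 8 and y_equipment = 9.5.
Shadow price of stone = 8.

8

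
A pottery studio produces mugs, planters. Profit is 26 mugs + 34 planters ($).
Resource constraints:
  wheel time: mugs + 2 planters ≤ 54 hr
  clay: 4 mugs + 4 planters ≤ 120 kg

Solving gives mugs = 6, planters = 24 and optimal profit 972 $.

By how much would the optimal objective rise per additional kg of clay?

4.5

At the optimum: wheel time uses 54 of 54 (binding); clay uses 120 of 120 (binding).
From A_Bᵀ y = c: 1·y_wheel time + 4·y_clay = 26; 2·y_wheel time + 4·y_clay = 34.
Solving: y_wheel time = 8, y_clay = 4.5.
Shadow price of clay = 4.5.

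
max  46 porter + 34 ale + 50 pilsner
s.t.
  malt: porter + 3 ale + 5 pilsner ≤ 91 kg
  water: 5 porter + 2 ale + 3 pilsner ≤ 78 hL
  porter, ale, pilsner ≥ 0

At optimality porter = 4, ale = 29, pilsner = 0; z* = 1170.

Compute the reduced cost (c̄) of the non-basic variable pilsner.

Check each constraint at x*: malt 91/91 (tight); water 78/78 (tight).
From A_Bᵀ y = c: 1·y_malt + 5·y_water = 46; 3·y_malt + 2·y_water = 34.
This yields shadow prices y_malt = 6, y_water = 8.
Reduced cost of pilsner: c₃ − yᵀa₃ = 50 − (6·5 + 8·3) = 50 − 54 = -4.

-4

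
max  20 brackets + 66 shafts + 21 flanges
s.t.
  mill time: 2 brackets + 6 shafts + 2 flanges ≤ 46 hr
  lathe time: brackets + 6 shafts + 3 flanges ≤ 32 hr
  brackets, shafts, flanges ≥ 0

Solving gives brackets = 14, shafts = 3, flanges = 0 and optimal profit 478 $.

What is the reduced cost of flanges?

-3

Check each constraint at x*: mill time 46/46 (tight); lathe time 32/32 (tight).
From A_Bᵀ y = c: 2·y_mill time + 1·y_lathe time = 20; 6·y_mill time + 6·y_lathe time = 66.
Solving: y_mill time = 9, y_lathe time = 2.
Reduced cost of flanges: c₃ − yᵀa₃ = 21 − (9·2 + 2·3) = 21 − 24 = -3.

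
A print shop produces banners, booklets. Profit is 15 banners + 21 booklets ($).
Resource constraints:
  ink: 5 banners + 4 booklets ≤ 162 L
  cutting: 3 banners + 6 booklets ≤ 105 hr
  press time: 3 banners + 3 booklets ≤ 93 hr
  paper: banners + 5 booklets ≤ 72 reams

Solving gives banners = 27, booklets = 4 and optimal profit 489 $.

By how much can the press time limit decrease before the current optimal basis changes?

Binding constraints: cutting, press time. The basis is B = [[3,6],[3,3]] with det -9.
Per unit decrease in press time, x* moves by d = (-0.6667, 0.3333).
The basis stays optimal until paper becomes binding; allowable decrease = 25 hr.

25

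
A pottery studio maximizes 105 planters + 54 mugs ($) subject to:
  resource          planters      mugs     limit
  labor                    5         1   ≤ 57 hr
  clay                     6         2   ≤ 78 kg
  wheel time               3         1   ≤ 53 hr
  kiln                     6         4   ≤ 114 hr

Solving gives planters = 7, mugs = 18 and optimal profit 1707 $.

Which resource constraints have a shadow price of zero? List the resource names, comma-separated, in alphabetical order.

labor, wheel time

labor: 53/57 (slack 4)
clay: 78/78 (binding)
wheel time: 39/53 (slack 14)
kiln: 114/114 (binding)
By complementary slackness, a constraint with positive slack has shadow price 0 → labor, wheel time.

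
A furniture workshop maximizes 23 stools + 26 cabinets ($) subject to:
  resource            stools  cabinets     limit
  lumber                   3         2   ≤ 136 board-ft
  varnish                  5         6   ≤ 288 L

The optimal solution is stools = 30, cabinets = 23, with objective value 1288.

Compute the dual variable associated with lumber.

At the optimum: lumber uses 136 of 136 (binding); varnish uses 288 of 288 (binding).
Dual feasibility on the basic columns requires 3·y_lumber + 5·y_varnish = 23, 2·y_lumber + 6·y_varnish = 26.
This yields shadow prices y_lumber = 1, y_varnish = 4.
Shadow price of lumber = 1.

1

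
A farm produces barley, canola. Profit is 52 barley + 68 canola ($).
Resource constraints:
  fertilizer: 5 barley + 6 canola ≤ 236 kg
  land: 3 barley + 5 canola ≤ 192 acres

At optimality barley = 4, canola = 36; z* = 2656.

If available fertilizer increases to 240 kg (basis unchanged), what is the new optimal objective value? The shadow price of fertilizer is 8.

Δb = 4, so new z* = 2656 + (8)·(4) = 2656 + 32 = 2688.

2688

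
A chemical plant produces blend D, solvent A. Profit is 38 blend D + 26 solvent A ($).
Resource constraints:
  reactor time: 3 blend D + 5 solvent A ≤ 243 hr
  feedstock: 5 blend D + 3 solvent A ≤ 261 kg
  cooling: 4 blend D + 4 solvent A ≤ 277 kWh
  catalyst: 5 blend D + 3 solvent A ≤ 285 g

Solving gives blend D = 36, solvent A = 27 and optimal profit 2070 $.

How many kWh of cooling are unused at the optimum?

cooling used = 4·36 + 4·27 = 252; slack = 277 − 252 = 25.

25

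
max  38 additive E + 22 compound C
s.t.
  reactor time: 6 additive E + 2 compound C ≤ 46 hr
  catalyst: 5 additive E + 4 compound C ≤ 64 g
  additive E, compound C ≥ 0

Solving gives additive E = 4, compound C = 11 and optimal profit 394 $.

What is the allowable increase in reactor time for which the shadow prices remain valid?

Binding constraints: reactor time, catalyst. The basis is B = [[6,2],[5,4]] with det 14.
Per unit increase in reactor time, x* moves by d = (0.2857, -0.3571).
The basis stays optimal until compound C reaches 0; allowable increase = 30.8 hr.

30.8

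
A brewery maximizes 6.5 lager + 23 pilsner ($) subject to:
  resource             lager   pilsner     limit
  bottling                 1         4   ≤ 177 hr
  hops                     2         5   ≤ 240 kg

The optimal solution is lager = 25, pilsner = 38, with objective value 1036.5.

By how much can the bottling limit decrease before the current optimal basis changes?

Binding constraints: bottling, hops. The basis is B = [[1,4],[2,5]] with det -3.
Per unit decrease in bottling, x* moves by d = (1.6667, -0.6667).
The basis stays optimal until pilsner reaches 0; allowable decrease = 57 hr.

57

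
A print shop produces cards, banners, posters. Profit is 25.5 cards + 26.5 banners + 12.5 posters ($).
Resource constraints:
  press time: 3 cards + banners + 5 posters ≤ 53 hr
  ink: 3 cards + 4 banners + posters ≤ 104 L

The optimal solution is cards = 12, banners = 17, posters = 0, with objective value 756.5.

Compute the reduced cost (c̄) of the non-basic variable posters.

Check each constraint at x*: press time 53/53 (tight); ink 104/104 (tight).
Dual feasibility on the basic columns requires 3·y_press time + 3·y_ink = 25.5, 1·y_press time + 4·y_ink = 26.5.
Solving: y_press time = 2.5, y_ink = 6.
Reduced cost of posters: c₃ − yᵀa₃ = 12.5 − (2.5·5 + 6·1) = 12.5 − 18.5 = -6.

-6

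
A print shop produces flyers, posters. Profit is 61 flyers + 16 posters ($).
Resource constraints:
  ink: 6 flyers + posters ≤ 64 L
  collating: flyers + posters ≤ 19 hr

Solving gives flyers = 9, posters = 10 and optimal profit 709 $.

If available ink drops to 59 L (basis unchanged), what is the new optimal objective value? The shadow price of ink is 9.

Δb = -5, so new z* = 709 + (9)·(-5) = 709 − 45 = 664.

664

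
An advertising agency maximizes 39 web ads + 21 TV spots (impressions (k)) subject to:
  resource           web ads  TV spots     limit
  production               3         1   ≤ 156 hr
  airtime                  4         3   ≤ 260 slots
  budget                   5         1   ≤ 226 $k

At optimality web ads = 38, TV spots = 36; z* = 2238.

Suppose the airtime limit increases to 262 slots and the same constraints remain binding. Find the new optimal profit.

Binding: airtime and budget. Non-binding: production (6 unused).
Slack constraints have shadow price 0 (complementary slackness).
From A_Bᵀ y = c: 4·y_airtime + 5·y_budget = 39; 3·y_airtime + 1·y_budget = 21.
Solving: y_airtime = 6, y_budget = 3.
Δz = y_airtime·Δb = 6 × (2) = 12, so new z* = 2238 + 12 = 2250.

2250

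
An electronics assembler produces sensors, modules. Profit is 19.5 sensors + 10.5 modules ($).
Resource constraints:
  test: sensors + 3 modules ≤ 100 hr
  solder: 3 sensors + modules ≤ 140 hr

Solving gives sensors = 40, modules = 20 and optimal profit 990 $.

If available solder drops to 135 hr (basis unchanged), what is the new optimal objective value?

At the optimum: test uses 100 of 100 (binding); solder uses 140 of 140 (binding).
Dual feasibility on the basic columns requires 1·y_test + 3·y_solder = 19.5, 3·y_test + 1·y_solder = 10.5.
This yields shadow prices y_test = 1.5, y_solder = 6.
Δz = y_solder·Δb = 6 × (-5) = -30, so new z* = 990 − 30 = 960.

960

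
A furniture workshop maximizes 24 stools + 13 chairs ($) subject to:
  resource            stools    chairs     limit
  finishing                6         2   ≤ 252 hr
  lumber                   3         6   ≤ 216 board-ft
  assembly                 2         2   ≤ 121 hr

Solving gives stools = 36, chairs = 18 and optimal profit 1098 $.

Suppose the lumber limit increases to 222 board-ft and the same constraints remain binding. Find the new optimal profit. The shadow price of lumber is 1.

Δb = 6, so new z* = 1098 + (1)·(6) = 1098 + 6 = 1104.

1104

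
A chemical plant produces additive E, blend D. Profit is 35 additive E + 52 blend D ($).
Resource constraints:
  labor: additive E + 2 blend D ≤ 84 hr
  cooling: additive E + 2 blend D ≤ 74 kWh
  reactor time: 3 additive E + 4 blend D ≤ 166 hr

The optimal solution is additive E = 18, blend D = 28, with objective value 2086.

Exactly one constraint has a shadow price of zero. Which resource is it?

labor

labor: 74/84 (slack 10)
cooling: 74/74 (binding)
reactor time: 166/166 (binding)
By complementary slackness, a constraint with positive slack has shadow price 0 → labor.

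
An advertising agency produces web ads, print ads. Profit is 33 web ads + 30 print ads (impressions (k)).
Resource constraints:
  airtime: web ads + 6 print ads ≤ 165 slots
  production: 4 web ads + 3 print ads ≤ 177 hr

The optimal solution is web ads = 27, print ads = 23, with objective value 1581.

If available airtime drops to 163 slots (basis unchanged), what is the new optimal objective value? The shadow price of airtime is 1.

1579

Δb = -2, so new z* = 1581 + (1)·(-2) = 1581 − 2 = 1579.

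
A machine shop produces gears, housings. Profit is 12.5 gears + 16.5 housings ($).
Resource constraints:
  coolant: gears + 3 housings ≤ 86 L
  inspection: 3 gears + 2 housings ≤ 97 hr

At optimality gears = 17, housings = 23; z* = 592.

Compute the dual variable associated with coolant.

3.5

At the optimum: coolant uses 86 of 86 (binding); inspection uses 97 of 97 (binding).
From A_Bᵀ y = c: 1·y_coolant + 3·y_inspection = 12.5; 3·y_coolant + 2·y_inspection = 16.5.
→ y_coolant = 3.5 and y_inspection = 3.
Shadow price of coolant = 3.5.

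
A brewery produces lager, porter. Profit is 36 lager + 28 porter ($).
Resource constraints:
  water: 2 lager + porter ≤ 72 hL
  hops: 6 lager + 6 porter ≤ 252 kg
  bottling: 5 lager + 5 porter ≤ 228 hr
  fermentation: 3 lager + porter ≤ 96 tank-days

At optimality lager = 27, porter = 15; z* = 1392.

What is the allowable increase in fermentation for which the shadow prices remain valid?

6

Binding constraints: hops, fermentation. The basis is B = [[6,6],[3,1]] with det -12.
Per unit increase in fermentation, x* moves by d = (0.5, -0.5).
The basis stays optimal until water becomes binding; allowable increase = 6 tank-days.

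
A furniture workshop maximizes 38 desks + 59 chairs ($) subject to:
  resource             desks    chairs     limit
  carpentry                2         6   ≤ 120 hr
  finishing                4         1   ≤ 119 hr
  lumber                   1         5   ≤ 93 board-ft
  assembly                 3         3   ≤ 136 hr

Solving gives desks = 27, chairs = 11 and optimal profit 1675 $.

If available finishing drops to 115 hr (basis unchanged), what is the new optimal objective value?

Binding: carpentry and finishing. Non-binding: lumber (11 unused), assembly (22 unused).
Since lumber, assembly are not tight, their duals are 0.
The binding rows give the dual system: 2·y_carpentry + 4·y_finishing = 38 and 6·y_carpentry + 1·y_finishing = 59.
This yields shadow prices y_carpentry = 9, y_finishing = 5.
Δz = y_finishing·Δb = 5 × (-4) = -20, so new z* = 1675 − 20 = 1655.

1655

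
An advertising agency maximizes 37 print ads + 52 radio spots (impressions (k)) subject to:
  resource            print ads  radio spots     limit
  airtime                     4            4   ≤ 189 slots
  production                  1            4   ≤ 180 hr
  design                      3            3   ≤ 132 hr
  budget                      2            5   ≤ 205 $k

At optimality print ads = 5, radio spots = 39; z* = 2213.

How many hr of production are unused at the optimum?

19

production used = 1·5 + 4·39 = 161; slack = 180 − 161 = 19.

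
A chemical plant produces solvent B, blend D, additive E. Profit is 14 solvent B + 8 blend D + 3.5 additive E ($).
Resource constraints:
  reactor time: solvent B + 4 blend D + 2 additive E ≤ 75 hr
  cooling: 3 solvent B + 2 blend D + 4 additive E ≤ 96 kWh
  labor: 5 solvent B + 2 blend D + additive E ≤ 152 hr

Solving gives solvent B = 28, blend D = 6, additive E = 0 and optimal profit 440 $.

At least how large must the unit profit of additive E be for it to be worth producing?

Check each constraint at x*: reactor time 52/75 (slack 23); cooling 96/96 (tight); labor 152/152 (tight).
Slack constraints have shadow price 0 (complementary slackness).
From A_Bᵀ y = c: 3·y_cooling + 5·y_labor = 14; 2·y_cooling + 2·y_labor = 8.
This yields shadow prices y_cooling = 3, y_labor = 1.
additive E enters the basis when its profit ≥ yᵀa₃ = 3·4 + 1·1 = 13.

13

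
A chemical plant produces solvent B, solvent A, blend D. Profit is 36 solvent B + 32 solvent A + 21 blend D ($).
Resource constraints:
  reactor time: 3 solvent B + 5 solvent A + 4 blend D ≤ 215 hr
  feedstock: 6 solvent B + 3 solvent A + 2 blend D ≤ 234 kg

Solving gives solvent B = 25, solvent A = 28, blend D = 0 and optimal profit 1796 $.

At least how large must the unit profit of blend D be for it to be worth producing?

At the optimum: reactor time uses 215 of 215 (binding); feedstock uses 234 of 234 (binding).
The binding rows give the dual system: 3·y_reactor time + 6·y_feedstock = 36 and 5·y_reactor time + 3·y_feedstock = 32.
This yields shadow prices y_reactor time = 4, y_feedstock = 4.
blend D enters the basis when its profit ≥ yᵀa₃ = 4·4 + 4·2 = 24.

24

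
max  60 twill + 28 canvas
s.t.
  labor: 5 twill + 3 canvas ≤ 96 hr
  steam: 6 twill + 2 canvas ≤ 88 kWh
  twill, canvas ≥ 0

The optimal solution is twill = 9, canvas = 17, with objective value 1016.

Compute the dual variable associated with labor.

At the optimum: labor uses 96 of 96 (binding); steam uses 88 of 88 (binding).
The binding rows give the dual system: 5·y_labor + 6·y_steam = 60 and 3·y_labor + 2·y_steam = 28.
This yields shadow prices y_labor = 6, y_steam = 5.
Shadow price of labor = 6.

6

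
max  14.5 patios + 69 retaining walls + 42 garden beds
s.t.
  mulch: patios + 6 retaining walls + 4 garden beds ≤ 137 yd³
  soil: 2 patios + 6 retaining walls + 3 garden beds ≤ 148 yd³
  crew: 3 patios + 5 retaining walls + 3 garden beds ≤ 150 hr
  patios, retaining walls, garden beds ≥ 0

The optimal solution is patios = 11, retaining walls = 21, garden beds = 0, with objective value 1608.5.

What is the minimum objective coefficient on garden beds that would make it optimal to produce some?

Check each constraint at x*: mulch 137/137 (tight); soil 148/148 (tight); crew 138/150 (slack 12).
Slack constraints have shadow price 0 (complementary slackness).
From A_Bᵀ y = c: 1·y_mulch + 2·y_soil = 14.5; 6·y_mulch + 6·y_soil = 69.
Solving: y_mulch = 8.5, y_soil = 3.
garden beds enters the basis when its profit ≥ yᵀa₃ = 8.5·4 + 3·3 = 43.

43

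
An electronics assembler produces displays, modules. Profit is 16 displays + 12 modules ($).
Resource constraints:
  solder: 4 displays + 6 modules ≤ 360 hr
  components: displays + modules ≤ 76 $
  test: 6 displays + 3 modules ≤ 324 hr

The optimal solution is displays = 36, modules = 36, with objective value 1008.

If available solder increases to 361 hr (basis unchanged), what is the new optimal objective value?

Check each constraint at x*: solder 360/360 (tight); components 72/76 (slack 4); test 324/324 (tight).
By complementary slackness, y = 0 for the non-binding constraint.
Dual feasibility on the basic columns requires 4·y_solder + 6·y_test = 16, 6·y_solder + 3·y_test = 12.
This yields shadow prices y_solder = 1, y_test = 2.
Δz = y_solder·Δb = 1 × (1) = 1, so new z* = 1008 + 1 = 1009.

1009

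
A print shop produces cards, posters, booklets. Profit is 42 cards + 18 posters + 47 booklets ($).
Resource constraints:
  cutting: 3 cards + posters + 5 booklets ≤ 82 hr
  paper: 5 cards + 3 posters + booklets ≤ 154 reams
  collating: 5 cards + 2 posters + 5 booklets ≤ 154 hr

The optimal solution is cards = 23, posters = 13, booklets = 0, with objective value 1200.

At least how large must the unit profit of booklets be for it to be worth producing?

48

Binding: cutting and paper. Non-binding: collating (13 unused).
Since collating is not tight, its dual is 0.
From A_Bᵀ y = c: 3·y_cutting + 5·y_paper = 42; 1·y_cutting + 3·y_paper = 18.
→ y_cutting = 9 and y_paper = 3.
booklets enters the basis when its profit ≥ yᵀa₃ = 9·5 + 3·1 = 48.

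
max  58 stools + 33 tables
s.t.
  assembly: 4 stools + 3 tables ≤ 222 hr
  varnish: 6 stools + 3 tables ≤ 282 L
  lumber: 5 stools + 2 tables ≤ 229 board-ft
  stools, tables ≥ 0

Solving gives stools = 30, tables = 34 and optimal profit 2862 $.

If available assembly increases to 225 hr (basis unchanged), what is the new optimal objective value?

At the optimum: assembly uses 222 of 222 (binding); varnish uses 282 of 282 (binding); lumber uses 218 of 229 (slack = 11).
Slack constraints have shadow price 0 (complementary slackness).
The binding rows give the dual system: 4·y_assembly + 6·y_varnish = 58 and 3·y_assembly + 3·y_varnish = 33.
This yields shadow prices y_assembly = 4, y_varnish = 7.
Δz = y_assembly·Δb = 4 × (3) = 12, so new z* = 2862 + 12 = 2874.

2874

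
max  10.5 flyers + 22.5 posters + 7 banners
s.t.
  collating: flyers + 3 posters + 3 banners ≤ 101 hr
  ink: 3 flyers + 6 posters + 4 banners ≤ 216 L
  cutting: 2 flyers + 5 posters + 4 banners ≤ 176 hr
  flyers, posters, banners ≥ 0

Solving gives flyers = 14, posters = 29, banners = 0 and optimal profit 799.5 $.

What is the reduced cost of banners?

-9.5

Check each constraint at x*: collating 101/101 (tight); ink 216/216 (tight); cutting 173/176 (slack 3).
By complementary slackness, y = 0 for the non-binding constraint.
Dual feasibility on the basic columns requires 1·y_collating + 3·y_ink = 10.5, 3·y_collating + 6·y_ink = 22.5.
Solving: y_collating = 1.5, y_ink = 3.
Reduced cost of banners: c₃ − yᵀa₃ = 7 − (1.5·3 + 3·4) = 7 − 16.5 = -9.5.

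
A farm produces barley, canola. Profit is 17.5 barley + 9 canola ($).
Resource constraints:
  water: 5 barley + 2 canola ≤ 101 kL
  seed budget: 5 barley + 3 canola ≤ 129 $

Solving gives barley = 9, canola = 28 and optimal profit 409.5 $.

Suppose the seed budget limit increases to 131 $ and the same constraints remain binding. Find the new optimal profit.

413.5

Check each constraint at x*: water 101/101 (tight); seed budget 129/129 (tight).
Dual feasibility on the basic columns requires 5·y_water + 5·y_seed budget = 17.5, 2·y_water + 3·y_seed budget = 9.
Solving: y_water = 1.5, y_seed budget = 2.
Δz = y_seed budget·Δb = 2 × (2) = 4, so new z* = 409.5 + 4 = 413.5.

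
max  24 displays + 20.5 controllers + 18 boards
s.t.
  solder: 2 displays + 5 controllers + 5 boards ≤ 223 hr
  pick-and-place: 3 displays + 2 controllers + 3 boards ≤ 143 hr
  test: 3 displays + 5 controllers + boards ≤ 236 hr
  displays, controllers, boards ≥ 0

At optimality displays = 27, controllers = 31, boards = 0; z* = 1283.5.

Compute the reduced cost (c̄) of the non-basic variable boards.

Binding: pick-and-place and test. Non-binding: solder (14 unused).
Since solder is not tight, its dual is 0.
The binding rows give the dual system: 3·y_pick-and-place + 3·y_test = 24 and 2·y_pick-and-place + 5·y_test = 20.5.
This yields shadow prices y_pick-and-place = 6.5, y_test = 1.5.
Reduced cost of boards: c₃ − yᵀa₃ = 18 − (6.5·3 + 1.5·1) = 18 − 21 = -3.

-3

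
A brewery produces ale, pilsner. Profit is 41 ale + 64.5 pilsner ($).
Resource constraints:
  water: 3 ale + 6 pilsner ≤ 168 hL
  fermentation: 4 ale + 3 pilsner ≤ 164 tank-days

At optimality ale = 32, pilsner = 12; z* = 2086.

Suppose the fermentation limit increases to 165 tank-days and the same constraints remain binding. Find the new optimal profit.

2089.5

Both water and fermentation are binding at x*.
Dual feasibility on the basic columns requires 3·y_water + 4·y_fermentation = 41, 6·y_water + 3·y_fermentation = 64.5.
Solving: y_water = 9, y_fermentation = 3.5.
Δz = y_fermentation·Δb = 3.5 × (1) = 3.5, so new z* = 2086 + 3.5 = 2089.5.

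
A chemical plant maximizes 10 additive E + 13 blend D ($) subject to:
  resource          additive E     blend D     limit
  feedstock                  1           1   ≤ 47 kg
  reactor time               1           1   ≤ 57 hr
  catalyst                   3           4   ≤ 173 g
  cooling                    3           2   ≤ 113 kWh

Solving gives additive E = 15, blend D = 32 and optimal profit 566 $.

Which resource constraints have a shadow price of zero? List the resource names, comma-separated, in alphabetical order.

cooling, reactor time

feedstock: 47/47 (binding)
reactor time: 47/57 (slack 10)
catalyst: 173/173 (binding)
cooling: 109/113 (slack 4)
By complementary slackness, a constraint with positive slack has shadow price 0 → cooling, reactor time.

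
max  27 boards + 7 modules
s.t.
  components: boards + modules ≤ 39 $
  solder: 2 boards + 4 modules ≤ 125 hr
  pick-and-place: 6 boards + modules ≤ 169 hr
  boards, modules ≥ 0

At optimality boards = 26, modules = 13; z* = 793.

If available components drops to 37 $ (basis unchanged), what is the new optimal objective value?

Binding: components and pick-and-place. Non-binding: solder (21 unused).
By complementary slackness, y = 0 for the non-binding constraint.
The binding rows give the dual system: 1·y_components + 6·y_pick-and-place = 27 and 1·y_components + 1·y_pick-and-place = 7.
→ y_components = 3 and y_pick-and-place = 4.
Δz = y_components·Δb = 3 × (-2) = -6, so new z* = 793 − 6 = 787.

787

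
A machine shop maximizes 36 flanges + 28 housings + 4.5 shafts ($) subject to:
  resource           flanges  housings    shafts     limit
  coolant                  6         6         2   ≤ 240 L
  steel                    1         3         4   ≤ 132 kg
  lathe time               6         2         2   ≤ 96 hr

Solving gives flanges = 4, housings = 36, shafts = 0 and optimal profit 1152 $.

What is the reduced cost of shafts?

-7.5

Check each constraint at x*: coolant 240/240 (tight); steel 112/132 (slack 20); lathe time 96/96 (tight).
By complementary slackness, y = 0 for the non-binding constraint.
From A_Bᵀ y = c: 6·y_coolant + 6·y_lathe time = 36; 6·y_coolant + 2·y_lathe time = 28.
This yields shadow prices y_coolant = 4, y_lathe time = 2.
Reduced cost of shafts: c₃ − yᵀa₃ = 4.5 − (4·2 + 2·2) = 4.5 − 12 = -7.5.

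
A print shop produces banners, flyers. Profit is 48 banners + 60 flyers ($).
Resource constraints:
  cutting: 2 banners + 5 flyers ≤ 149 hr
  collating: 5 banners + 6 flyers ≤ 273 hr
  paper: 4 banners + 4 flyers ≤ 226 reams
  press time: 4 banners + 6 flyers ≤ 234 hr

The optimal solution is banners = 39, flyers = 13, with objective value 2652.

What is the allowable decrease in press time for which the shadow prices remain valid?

Binding constraints: collating, press time. The basis is B = [[5,6],[4,6]] with det 6.
Per unit decrease in press time, x* moves by d = (1, -0.8333).
The basis stays optimal until flyers reaches 0; allowable decrease = 15.6 hr.

15.6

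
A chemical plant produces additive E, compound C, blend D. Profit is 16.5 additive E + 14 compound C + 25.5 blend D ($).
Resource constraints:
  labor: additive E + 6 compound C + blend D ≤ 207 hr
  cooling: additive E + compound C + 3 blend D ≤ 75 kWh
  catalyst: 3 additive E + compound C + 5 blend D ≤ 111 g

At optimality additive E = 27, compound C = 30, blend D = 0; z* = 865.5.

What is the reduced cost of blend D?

-1

At the optimum: labor uses 207 of 207 (binding); cooling uses 57 of 75 (slack = 18); catalyst uses 111 of 111 (binding).
Slack constraints have shadow price 0 (complementary slackness).
From A_Bᵀ y = c: 1·y_labor + 3·y_catalyst = 16.5; 6·y_labor + 1·y_catalyst = 14.
→ y_labor = 1.5 and y_catalyst = 5.
Reduced cost of blend D: c₃ − yᵀa₃ = 25.5 − (1.5·1 + 5·5) = 25.5 − 26.5 = -1.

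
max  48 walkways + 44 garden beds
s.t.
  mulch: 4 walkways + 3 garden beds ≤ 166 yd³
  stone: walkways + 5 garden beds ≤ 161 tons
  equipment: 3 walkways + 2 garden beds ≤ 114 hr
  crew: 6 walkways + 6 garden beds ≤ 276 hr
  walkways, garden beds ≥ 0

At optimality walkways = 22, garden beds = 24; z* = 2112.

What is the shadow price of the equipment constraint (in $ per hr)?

4

Check each constraint at x*: mulch 160/166 (slack 6); stone 142/161 (slack 19); equipment 114/114 (tight); crew 276/276 (tight).
By complementary slackness, y = 0 for the non-binding constraints.
Dual feasibility on the basic columns requires 3·y_equipment + 6·y_crew = 48, 2·y_equipment + 6·y_crew = 44.
→ y_equipment = 4 and y_crew = 6.
Shadow price of equipment = 4.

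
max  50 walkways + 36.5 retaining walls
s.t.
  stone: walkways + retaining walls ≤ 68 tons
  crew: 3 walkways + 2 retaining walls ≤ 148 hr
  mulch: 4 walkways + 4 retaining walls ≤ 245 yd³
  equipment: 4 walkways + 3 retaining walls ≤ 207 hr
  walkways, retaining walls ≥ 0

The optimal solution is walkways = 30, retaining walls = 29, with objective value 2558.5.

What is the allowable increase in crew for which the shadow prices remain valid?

7.25

Binding constraints: crew, equipment. The basis is B = [[3,2],[4,3]] with det 1.
Per unit increase in crew, x* moves by d = (3, -4).
The basis stays optimal until retaining walls reaches 0; allowable increase = 7.25 hr.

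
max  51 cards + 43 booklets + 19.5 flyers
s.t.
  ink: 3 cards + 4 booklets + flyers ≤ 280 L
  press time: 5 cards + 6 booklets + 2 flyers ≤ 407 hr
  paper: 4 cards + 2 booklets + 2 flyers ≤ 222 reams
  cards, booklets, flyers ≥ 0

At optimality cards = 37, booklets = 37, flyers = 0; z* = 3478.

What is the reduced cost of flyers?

-3.5

At the optimum: ink uses 259 of 280 (slack = 21); press time uses 407 of 407 (binding); paper uses 222 of 222 (binding).
Slack constraints have shadow price 0 (complementary slackness).
Dual feasibility on the basic columns requires 5·y_press time + 4·y_paper = 51, 6·y_press time + 2·y_paper = 43.
This yields shadow prices y_press time = 5, y_paper = 6.5.
Reduced cost of flyers: c₃ − yᵀa₃ = 19.5 − (5·2 + 6.5·2) = 19.5 − 23 = -3.5.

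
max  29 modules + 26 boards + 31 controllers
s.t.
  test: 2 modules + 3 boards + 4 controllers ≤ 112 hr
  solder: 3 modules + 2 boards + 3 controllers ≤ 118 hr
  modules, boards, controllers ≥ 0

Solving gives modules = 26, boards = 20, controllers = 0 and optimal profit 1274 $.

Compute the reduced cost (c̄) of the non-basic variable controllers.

Both test and solder are binding at x*.
The binding rows give the dual system: 2·y_test + 3·y_solder = 29 and 3·y_test + 2·y_solder = 26.
→ y_test = 4 and y_solder = 7.
Reduced cost of controllers: c₃ − yᵀa₃ = 31 − (4·4 + 7·3) = 31 − 37 = -6.

-6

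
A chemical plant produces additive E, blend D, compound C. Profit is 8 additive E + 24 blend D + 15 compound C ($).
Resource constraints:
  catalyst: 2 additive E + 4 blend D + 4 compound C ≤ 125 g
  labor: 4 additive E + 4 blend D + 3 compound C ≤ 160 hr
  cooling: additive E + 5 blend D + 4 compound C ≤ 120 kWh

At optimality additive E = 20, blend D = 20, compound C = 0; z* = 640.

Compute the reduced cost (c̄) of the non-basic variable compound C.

-4

At the optimum: catalyst uses 120 of 125 (slack = 5); labor uses 160 of 160 (binding); cooling uses 120 of 120 (binding).
Since catalyst is not tight, its dual is 0.
Dual feasibility on the basic columns requires 4·y_labor + 1·y_cooling = 8, 4·y_labor + 5·y_cooling = 24.
Solving: y_labor = 1, y_cooling = 4.
Reduced cost of compound C: c₃ − yᵀa₃ = 15 − (1·3 + 4·4) = 15 − 19 = -4.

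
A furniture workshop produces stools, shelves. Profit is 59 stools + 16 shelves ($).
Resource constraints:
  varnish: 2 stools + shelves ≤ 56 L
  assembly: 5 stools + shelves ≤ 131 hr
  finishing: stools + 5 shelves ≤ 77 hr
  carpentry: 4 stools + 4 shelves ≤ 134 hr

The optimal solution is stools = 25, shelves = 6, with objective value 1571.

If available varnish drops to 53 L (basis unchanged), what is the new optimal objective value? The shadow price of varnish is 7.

1550

Δb = -3, so new z* = 1571 + (7)·(-3) = 1571 − 21 = 1550.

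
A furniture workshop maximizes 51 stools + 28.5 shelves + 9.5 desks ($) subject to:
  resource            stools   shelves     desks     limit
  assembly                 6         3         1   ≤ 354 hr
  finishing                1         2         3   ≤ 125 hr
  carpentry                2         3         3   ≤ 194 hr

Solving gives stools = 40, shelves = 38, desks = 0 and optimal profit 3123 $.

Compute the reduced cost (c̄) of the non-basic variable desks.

Check each constraint at x*: assembly 354/354 (tight); finishing 116/125 (slack 9); carpentry 194/194 (tight).
Slack constraints have shadow price 0 (complementary slackness).
From A_Bᵀ y = c: 6·y_assembly + 2·y_carpentry = 51; 3·y_assembly + 3·y_carpentry = 28.5.
This yields shadow prices y_assembly = 8, y_carpentry = 1.5.
Reduced cost of desks: c₃ − yᵀa₃ = 9.5 − (8·1 + 1.5·3) = 9.5 − 12.5 = -3.

-3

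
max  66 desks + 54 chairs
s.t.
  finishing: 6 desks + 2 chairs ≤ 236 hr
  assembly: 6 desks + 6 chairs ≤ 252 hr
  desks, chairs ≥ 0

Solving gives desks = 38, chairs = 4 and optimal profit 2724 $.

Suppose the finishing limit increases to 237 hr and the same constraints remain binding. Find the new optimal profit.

2727

Check each constraint at x*: finishing 236/236 (tight); assembly 252/252 (tight).
From A_Bᵀ y = c: 6·y_finishing + 6·y_assembly = 66; 2·y_finishing + 6·y_assembly = 54.
→ y_finishing = 3 and y_assembly = 8.
Δz = y_finishing·Δb = 3 × (1) = 3, so new z* = 2724 + 3 = 2727.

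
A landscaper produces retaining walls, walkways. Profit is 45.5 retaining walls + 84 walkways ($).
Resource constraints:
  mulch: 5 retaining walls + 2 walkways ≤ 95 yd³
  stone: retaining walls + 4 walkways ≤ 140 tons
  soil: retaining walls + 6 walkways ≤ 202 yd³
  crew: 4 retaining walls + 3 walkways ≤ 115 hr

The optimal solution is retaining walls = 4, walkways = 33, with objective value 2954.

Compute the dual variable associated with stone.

Check each constraint at x*: mulch 86/95 (slack 9); stone 136/140 (slack 4); soil 202/202 (tight); crew 115/115 (tight).
By complementary slackness, y = 0 for the non-binding constraints.
The binding rows give the dual system: 1·y_soil + 4·y_crew = 45.5 and 6·y_soil + 3·y_crew = 84.
This yields shadow prices y_soil = 9.5, y_crew = 9.
Shadow price of stone = 0.

0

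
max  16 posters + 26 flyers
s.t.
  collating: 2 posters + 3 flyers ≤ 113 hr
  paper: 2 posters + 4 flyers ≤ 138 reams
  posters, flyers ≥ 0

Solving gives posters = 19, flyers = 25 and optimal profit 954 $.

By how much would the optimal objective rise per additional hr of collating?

6

Both collating and paper are binding at x*.
From A_Bᵀ y = c: 2·y_collating + 2·y_paper = 16; 3·y_collating + 4·y_paper = 26.
→ y_collating = 6 and y_paper = 2.
Shadow price of collating = 6.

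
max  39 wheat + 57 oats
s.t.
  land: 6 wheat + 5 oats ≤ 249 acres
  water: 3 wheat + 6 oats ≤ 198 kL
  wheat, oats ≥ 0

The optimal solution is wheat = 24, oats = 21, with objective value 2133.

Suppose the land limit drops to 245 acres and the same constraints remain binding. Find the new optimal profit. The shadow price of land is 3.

Δb = -4, so new z* = 2133 + (3)·(-4) = 2133 − 12 = 2121.

2121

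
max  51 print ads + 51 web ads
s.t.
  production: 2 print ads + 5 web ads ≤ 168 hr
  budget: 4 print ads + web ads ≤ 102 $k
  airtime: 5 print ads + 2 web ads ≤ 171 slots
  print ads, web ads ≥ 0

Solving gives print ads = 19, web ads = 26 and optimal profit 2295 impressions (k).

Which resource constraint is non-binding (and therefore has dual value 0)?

airtime

production: 168/168 (binding)
budget: 102/102 (binding)
airtime: 147/171 (slack 24)
By complementary slackness, a constraint with positive slack has shadow price 0 → airtime.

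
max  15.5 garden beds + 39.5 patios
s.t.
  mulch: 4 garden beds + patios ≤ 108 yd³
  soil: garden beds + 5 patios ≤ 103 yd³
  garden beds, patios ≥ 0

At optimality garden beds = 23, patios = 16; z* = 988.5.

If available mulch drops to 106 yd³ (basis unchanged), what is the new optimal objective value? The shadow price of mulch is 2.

Δb = -2, so new z* = 988.5 + (2)·(-2) = 988.5 − 4 = 984.5.

984.5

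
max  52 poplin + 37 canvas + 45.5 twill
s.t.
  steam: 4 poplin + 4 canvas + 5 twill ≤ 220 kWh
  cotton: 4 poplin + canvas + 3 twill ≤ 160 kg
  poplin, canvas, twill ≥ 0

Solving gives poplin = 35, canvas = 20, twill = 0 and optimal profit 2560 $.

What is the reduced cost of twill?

-9.5

Check each constraint at x*: steam 220/220 (tight); cotton 160/160 (tight).
The binding rows give the dual system: 4·y_steam + 4·y_cotton = 52 and 4·y_steam + 1·y_cotton = 37.
→ y_steam = 8 and y_cotton = 5.
Reduced cost of twill: c₃ − yᵀa₃ = 45.5 − (8·5 + 5·3) = 45.5 − 55 = -9.5.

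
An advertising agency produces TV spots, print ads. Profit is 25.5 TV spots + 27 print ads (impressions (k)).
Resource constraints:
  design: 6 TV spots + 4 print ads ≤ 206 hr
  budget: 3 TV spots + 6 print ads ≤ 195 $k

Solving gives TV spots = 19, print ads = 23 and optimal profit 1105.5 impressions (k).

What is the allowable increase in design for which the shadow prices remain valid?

Binding constraints: design, budget. The basis is B = [[6,4],[3,6]] with det 24.
Per unit increase in design, x* moves by d = (0.25, -0.125).
The basis stays optimal until print ads reaches 0; allowable increase = 184 hr.

184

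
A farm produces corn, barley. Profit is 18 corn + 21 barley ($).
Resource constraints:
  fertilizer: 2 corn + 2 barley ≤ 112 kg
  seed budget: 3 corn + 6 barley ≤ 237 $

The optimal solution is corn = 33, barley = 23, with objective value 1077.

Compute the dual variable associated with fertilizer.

Check each constraint at x*: fertilizer 112/112 (tight); seed budget 237/237 (tight).
Dual feasibility on the basic columns requires 2·y_fertilizer + 3·y_seed budget = 18, 2·y_fertilizer + 6·y_seed budget = 21.
→ y_fertilizer = 7.5 and y_seed budget = 1.
Shadow price of fertilizer = 7.5.

7.5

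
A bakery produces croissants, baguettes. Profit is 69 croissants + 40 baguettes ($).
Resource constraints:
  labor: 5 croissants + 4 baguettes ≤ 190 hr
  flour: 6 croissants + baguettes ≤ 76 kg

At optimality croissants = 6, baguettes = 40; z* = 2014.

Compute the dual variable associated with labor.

9

At the optimum: labor uses 190 of 190 (binding); flour uses 76 of 76 (binding).
The binding rows give the dual system: 5·y_labor + 6·y_flour = 69 and 4·y_labor + 1·y_flour = 40.
→ y_labor = 9 and y_flour = 4.
Shadow price of labor = 9.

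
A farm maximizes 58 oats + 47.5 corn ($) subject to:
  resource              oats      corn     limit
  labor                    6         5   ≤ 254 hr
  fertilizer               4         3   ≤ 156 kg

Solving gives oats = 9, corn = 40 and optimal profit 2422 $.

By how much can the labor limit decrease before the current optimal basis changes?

Binding constraints: labor, fertilizer. The basis is B = [[6,5],[4,3]] with det -2.
Per unit decrease in labor, x* moves by d = (1.5, -2).
The basis stays optimal until corn reaches 0; allowable decrease = 20 hr.

20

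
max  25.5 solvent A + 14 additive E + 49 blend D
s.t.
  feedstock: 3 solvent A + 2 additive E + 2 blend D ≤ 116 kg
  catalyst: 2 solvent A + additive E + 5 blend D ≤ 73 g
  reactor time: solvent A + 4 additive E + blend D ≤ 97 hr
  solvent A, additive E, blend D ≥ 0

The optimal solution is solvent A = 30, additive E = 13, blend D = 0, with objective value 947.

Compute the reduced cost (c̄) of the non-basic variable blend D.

At the optimum: feedstock uses 116 of 116 (binding); catalyst uses 73 of 73 (binding); reactor time uses 82 of 97 (slack = 15).
Slack constraints have shadow price 0 (complementary slackness).
Dual feasibility on the basic columns requires 3·y_feedstock + 2·y_catalyst = 25.5, 2·y_feedstock + 1·y_catalyst = 14.
Solving: y_feedstock = 2.5, y_catalyst = 9.
Reduced cost of blend D: c₃ − yᵀa₃ = 49 − (2.5·2 + 9·5) = 49 − 50 = -1.

-1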